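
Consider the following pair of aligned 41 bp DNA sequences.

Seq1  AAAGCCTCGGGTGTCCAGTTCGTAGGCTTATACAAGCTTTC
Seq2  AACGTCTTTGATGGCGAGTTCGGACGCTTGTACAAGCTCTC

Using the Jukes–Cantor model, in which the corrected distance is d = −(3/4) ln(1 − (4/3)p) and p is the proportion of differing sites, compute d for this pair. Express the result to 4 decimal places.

0.3321

Mismatches occur at site 3 (A↔C), site 5 (C↔T), site 8 (C↔T), site 9 (G↔T), site 11 (G↔A), site 14 (T↔G), site 16 (C↔G), site 23 (T↔G), site 25 (G↔C), site 30 (A↔G), site 39 (T↔C).
p = 11/41 = 0.268293.
d = −0.75 · ln(1 − (4/3)·0.268293) = −0.75 · ln(0.642276) = −0.75 · (-0.442737) = 0.3321.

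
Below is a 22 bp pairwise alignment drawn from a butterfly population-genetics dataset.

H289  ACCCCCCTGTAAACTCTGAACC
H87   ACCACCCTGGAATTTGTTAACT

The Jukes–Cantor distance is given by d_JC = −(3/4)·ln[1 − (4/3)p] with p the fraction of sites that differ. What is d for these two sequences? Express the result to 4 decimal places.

0.4141

The sequences differ at positions 4 (C/A), 10 (T/G), 13 (A/T), 14 (C/T), 16 (C/G), 18 (G/T), 22 (C/T).
p = 7/22 = 0.318182.
d = −0.75 · ln(1 − (4/3)·0.318182) = −0.75 · ln(0.575757) = −0.75 · (-0.552070) = 0.4141.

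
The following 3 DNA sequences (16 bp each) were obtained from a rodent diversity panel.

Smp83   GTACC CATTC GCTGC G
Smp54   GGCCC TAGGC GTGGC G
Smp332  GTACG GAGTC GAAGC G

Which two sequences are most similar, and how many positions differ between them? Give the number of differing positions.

Pairwise Hamming distances:
  Smp83 vs Smp54: 7
  Smp83 vs Smp332: 5
  Smp54 vs Smp332: 7
The smallest is 5, between Smp83 and Smp332.

5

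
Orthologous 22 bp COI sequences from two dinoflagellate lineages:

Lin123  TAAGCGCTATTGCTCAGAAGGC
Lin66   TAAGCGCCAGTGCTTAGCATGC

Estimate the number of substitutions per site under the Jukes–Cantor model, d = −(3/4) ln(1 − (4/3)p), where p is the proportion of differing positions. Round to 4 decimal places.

0.2708

Differing sites — 8:T/C; 10:T/G; 15:C/T; 18:A/C; 20:G/T.
p = 5/22 = 0.227273.
d = −0.75 · ln(1 − (4/3)·0.227273) = −0.75 · ln(0.696969) = −0.75 · (-0.361014) = 0.2708.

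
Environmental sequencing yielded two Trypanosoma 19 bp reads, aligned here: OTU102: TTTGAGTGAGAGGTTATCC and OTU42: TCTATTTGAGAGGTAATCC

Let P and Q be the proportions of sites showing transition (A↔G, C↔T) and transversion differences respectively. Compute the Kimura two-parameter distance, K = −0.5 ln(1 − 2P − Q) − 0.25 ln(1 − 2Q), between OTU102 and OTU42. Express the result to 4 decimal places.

0.3246

Differing sites — 2:T/C (Ti); 4:G/A (Ti); 5:A/T (Tv); 6:G/T (Tv); 15:T/A (Tv).
Of the 5 differences, 2 transitions and 3 transversions over 19 sites: P = 2/19 = 0.105263, Q = 3/19 = 0.157895.
d = −0.5·ln(0.631579) − 0.25·ln(0.684210) = −0.5·(-0.459532) − 0.25·(-0.379490) = 0.3246.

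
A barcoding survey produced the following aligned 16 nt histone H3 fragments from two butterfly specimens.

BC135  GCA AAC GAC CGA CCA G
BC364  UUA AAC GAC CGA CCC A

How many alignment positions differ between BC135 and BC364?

The sequences differ at positions 1 (G/U), 2 (C/U), 15 (A/C), 16 (G/A).
That gives 4 mismatches out of 16 aligned sites, so the Hamming distance is 4.

4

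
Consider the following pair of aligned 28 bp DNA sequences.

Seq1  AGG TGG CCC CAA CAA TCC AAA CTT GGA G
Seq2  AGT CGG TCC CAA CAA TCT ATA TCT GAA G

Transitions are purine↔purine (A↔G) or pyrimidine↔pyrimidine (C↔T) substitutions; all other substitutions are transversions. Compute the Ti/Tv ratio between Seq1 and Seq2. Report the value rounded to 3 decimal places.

3.000

The sequences differ at positions 3 (G/T, transversion), 4 (T/C, transition), 7 (C/T, transition), 18 (C/T, transition), 20 (A/T, transversion), 22 (C/T, transition), 23 (T/C, transition), 26 (G/A, transition).
Of the 8 differences, 6 transitions and 2 transversions, so Ti/Tv = 6/2 = 3.000.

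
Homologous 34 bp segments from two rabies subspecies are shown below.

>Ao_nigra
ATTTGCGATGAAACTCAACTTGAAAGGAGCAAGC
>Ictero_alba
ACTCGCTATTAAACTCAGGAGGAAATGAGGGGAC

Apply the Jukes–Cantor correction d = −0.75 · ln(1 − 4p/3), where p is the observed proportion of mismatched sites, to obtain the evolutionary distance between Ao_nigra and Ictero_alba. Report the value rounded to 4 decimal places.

Mismatches occur at site 2 (T↔C), site 4 (T↔C), site 7 (G↔T), site 10 (G↔T), site 18 (A↔G), site 19 (C↔G), site 20 (T↔A), site 21 (T↔G), site 26 (G↔T), site 30 (C↔G), site 31 (A↔G), site 32 (A↔G), site 33 (G↔A).
p = 13/34 = 0.382353.
d = −0.75 · ln(1 − (4/3)·0.382353) = −0.75 · ln(0.490196) = −0.75 · (-0.712950) = 0.5347.

0.5347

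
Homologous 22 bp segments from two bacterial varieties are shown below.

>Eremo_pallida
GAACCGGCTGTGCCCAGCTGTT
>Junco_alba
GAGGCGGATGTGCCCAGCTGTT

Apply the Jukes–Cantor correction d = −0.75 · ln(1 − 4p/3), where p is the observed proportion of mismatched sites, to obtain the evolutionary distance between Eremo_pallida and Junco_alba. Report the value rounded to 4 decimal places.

The sequences differ at positions 3 (A/G), 4 (C/G), 8 (C/A).
p = 3/22 = 0.136364.
d = −0.75 · ln(1 − (4/3)·0.136364) = −0.75 · ln(0.818181) = −0.75 · (-0.200672) = 0.1505.

0.1505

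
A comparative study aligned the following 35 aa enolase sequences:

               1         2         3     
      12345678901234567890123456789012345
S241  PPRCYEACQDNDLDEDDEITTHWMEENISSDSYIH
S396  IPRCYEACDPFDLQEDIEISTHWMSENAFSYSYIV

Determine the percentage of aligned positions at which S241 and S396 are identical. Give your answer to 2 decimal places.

65.71%

Mismatches occur at site 1 (P↔I), site 9 (Q↔D), site 10 (D↔P), site 11 (N↔F), site 14 (D↔Q), site 17 (D↔I), site 20 (T↔S), site 25 (E↔S), site 28 (I↔A), site 29 (S↔F), site 31 (D↔Y), site 35 (H↔V).
23 of the 35 sites match, so the percent identity is 23/35 × 100 = 65.71%.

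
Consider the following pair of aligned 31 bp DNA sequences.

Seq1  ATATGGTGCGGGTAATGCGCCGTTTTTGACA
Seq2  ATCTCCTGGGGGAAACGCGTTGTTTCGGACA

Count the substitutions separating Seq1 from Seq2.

The sequences differ at positions 3 (A/C), 5 (G/C), 6 (G/C), 9 (C/G), 13 (T/A), 16 (T/C), 20 (C/T), 21 (C/T), 26 (T/C), 27 (T/G).
That gives 10 mismatches out of 31 aligned sites, so the Hamming distance is 10.

10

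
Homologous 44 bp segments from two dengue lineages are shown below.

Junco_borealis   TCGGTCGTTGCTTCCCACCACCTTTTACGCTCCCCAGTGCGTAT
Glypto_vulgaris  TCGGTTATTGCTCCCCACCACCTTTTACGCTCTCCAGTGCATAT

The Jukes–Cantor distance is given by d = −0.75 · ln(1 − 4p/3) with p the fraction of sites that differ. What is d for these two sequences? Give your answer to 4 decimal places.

The sequences differ at positions 6 (C/T), 7 (G/A), 13 (T/C), 33 (C/T), 41 (G/A).
p = 5/44 = 0.113636.
d = −0.75 · ln(1 − (4/3)·0.113636) = −0.75 · ln(0.848485) = −0.75 · (-0.164303) = 0.1232.

0.1232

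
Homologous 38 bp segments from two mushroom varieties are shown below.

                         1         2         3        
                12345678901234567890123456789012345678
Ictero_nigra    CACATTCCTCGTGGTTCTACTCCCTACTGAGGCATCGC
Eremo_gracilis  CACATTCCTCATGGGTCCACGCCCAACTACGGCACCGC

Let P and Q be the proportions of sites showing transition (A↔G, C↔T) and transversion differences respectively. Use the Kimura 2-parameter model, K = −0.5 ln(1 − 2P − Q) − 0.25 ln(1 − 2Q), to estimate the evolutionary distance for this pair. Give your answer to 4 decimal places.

0.2488

The sequences differ at positions 11 (G/A, transition), 15 (T/G, transversion), 18 (T/C, transition), 21 (T/G, transversion), 25 (T/A, transversion), 29 (G/A, transition), 30 (A/C, transversion), 35 (T/C, transition).
Of the 8 differences, 4 transitions and 4 transversions over 38 sites: P = 4/38 = 0.105263, Q = 4/38 = 0.105263.
d = −0.5·ln(0.684211) − 0.25·ln(0.789474) = −0.5·(-0.379489) − 0.25·(-0.236388) = 0.2488.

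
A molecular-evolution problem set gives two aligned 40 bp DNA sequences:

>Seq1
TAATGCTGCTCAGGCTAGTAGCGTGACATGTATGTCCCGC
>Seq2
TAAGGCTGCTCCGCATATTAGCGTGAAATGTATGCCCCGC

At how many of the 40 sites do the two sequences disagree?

7

The sequences differ at positions 4 (T/G), 12 (A/C), 14 (G/C), 15 (C/A), 18 (G/T), 27 (C/A), 35 (T/C).
That gives 7 mismatches out of 40 aligned sites, so the Hamming distance is 7.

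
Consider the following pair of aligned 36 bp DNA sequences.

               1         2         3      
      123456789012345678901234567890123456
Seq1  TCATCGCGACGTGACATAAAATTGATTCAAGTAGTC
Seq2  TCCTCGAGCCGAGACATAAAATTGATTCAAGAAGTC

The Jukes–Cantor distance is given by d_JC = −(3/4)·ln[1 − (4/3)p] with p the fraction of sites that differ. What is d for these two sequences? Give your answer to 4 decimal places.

Mismatches occur at site 3 (A↔C), site 7 (C↔A), site 9 (A↔C), site 12 (T↔A), site 32 (T↔A).
p = 5/36 = 0.138889.
d = −0.75 · ln(1 − (4/3)·0.138889) = −0.75 · ln(0.814815) = −0.75 · (-0.204794) = 0.1536.

0.1536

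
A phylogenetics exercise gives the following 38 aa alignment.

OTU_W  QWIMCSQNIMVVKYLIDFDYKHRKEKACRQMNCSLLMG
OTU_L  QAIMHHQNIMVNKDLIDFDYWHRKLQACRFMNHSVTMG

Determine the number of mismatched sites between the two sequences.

The sequences differ at positions 2 (W/A), 5 (C/H), 6 (S/H), 12 (V/N), 14 (Y/D), 21 (K/W), 25 (E/L), 26 (K/Q), 30 (Q/F), 33 (C/H), 35 (L/V), 36 (L/T).
That gives 12 mismatches out of 38 aligned sites, so the Hamming distance is 12.

12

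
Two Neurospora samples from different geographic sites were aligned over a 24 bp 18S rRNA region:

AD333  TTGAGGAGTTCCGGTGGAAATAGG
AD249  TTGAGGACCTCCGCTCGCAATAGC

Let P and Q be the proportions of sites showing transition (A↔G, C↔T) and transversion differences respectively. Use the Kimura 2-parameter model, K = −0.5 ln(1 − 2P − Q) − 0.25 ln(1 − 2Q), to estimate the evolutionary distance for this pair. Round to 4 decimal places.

0.3072

Mismatches occur at site 8 (G→C, transversion), site 9 (T→C, transition), site 14 (G→C, transversion), site 16 (G→C, transversion), site 18 (A→C, transversion), site 24 (G→C, transversion).
Of the 6 differences, 1 transition and 5 transversions over 24 sites: P = 1/24 = 0.041667, Q = 5/24 = 0.208333.
d = −0.5·ln(0.708333) − 0.25·ln(0.583334) = −0.5·(-0.344841) − 0.25·(-0.538995) = 0.3072.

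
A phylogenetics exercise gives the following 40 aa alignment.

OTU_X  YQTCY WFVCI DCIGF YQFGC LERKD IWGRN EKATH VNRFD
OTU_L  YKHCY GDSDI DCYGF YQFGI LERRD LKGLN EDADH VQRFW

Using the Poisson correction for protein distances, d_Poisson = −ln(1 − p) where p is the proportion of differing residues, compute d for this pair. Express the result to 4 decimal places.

0.5108

Differing sites — 2:Q/K; 3:T/H; 6:W/G; 7:F/D; 8:V/S; 9:C/D; 13:I/Y; 20:C/I; 24:K/R; 26:I/L; 27:W/K; 29:R/L; 32:K/D; 34:T/D; 37:N/Q; 40:D/W.
p = 16/40 = 0.400000.
d = −ln(1 − 0.400000) = −ln(0.600000) = 0.5108.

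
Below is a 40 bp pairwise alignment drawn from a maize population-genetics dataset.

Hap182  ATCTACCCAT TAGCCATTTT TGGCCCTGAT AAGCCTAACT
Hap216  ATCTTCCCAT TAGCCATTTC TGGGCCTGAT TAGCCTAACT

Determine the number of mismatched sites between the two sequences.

4

Mismatches occur at site 5 (A/T), site 20 (T/C), site 24 (C/G), site 31 (A/T).
That gives 4 mismatches out of 40 aligned sites, so the Hamming distance is 4.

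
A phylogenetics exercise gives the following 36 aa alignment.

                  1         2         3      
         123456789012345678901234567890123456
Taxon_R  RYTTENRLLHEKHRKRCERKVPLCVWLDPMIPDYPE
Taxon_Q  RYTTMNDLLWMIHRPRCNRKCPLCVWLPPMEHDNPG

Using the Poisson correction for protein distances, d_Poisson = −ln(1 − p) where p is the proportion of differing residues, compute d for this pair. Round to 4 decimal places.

0.4480

Differing sites — 5:E/M; 7:R/D; 10:H/W; 11:E/M; 12:K/I; 15:K/P; 18:E/N; 21:V/C; 28:D/P; 31:I/E; 32:P/H; 34:Y/N; 36:E/G.
p = 13/36 = 0.361111.
d = −ln(1 − 0.361111) = −ln(0.638889) = 0.4480.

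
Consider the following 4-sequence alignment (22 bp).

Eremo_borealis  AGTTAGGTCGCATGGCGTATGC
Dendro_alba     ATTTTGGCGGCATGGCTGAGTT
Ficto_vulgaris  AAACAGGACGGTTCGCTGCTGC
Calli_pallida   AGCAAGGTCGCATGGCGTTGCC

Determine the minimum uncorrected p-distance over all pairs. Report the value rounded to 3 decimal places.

0.227

Pairwise Hamming distances:
  Eremo_borealis vs Dendro_alba: 9
  Eremo_borealis vs Ficto_vulgaris: 10
  Eremo_borealis vs Calli_pallida: 5
  Dendro_alba vs Ficto_vulgaris: 13
  Dendro_alba vs Calli_pallida: 11
  Ficto_vulgaris vs Calli_pallida: 12
The smallest is 5 mismatches, between Eremo_borealis and Calli_pallida; p = 5/22 = 0.227.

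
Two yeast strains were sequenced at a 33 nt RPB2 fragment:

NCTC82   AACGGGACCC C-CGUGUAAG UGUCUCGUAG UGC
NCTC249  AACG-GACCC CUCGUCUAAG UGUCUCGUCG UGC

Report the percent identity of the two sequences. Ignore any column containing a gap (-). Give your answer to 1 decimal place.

93.5%

Excluding the 2 gap columns leaves 31 comparable sites.
Differing sites — 16:G/C; 29:A/C.
29 of the 31 comparable sites match, so the percent identity is 29/31 × 100 = 93.5%.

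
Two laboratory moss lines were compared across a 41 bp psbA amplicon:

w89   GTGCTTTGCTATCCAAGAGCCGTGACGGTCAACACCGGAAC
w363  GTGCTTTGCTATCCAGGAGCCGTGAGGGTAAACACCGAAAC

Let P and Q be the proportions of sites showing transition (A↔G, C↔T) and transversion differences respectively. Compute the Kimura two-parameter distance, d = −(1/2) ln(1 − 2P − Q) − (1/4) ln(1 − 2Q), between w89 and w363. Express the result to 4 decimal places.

0.1048

Differing sites — 16:A/G (Ti); 26:C/G (Tv); 30:C/A (Tv); 38:G/A (Ti).
Of the 4 differences, 2 transitions and 2 transversions over 41 sites: P = 2/41 = 0.048780, Q = 2/41 = 0.048780.
d = −0.5·ln(0.853660) − 0.25·ln(0.902440) = −0.5·(-0.158222) − 0.25·(-0.102653) = 0.1048.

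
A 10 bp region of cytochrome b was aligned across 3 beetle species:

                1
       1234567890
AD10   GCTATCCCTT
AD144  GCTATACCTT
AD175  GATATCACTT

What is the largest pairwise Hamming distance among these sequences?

Pairwise Hamming distances:
  AD10 vs AD144: 1
  AD10 vs AD175: 2
  AD144 vs AD175: 3
The largest is 3, between AD144 and AD175.

3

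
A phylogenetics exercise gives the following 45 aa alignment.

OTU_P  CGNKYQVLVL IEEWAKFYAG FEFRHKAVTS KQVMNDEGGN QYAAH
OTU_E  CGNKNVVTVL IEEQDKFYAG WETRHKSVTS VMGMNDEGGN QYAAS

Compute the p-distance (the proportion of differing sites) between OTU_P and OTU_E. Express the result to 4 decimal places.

0.2667

Differing sites — 5:Y/N; 6:Q/V; 8:L/T; 14:W/Q; 15:A/D; 21:F/W; 23:F/T; 27:A/S; 31:K/V; 32:Q/M; 33:V/G; 45:H/S.
There are 12 differences over 45 sites, so p = 12/45 = 0.2667.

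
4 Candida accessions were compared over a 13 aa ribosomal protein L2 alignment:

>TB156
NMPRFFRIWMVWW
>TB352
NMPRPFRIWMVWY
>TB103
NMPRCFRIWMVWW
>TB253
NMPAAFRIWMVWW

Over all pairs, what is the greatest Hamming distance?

Pairwise Hamming distances:
  TB156 vs TB352: 2
  TB156 vs TB103: 1
  TB156 vs TB253: 2
  TB352 vs TB103: 2
  TB352 vs TB253: 3
  TB103 vs TB253: 2
The largest is 3, between TB352 and TB253.

3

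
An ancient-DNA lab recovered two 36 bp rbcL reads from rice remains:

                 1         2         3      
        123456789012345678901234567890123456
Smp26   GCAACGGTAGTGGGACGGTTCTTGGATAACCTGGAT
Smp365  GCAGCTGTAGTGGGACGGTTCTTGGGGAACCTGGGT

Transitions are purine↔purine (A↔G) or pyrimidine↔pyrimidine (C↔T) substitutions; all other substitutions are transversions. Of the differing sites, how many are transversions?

Mismatches occur at site 4 (A↔G, transition), site 6 (G↔T, transversion), site 26 (A↔G, transition), site 27 (T↔G, transversion), site 35 (A↔G, transition).
Of the 5 differences, 3 transitions and 2 transversions, so the answer is 2.

2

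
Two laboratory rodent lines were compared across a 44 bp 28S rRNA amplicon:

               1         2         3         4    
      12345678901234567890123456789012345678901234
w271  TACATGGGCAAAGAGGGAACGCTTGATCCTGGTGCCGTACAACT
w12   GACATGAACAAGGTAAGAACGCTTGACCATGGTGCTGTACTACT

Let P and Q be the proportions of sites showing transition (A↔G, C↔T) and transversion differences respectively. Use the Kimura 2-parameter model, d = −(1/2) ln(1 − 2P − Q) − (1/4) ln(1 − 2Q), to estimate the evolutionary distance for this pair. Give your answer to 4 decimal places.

0.3132

Differing sites — 1:T/G (Tv); 7:G/A (Ti); 8:G/A (Ti); 12:A/G (Ti); 14:A/T (Tv); 15:G/A (Ti); 16:G/A (Ti); 27:T/C (Ti); 29:C/A (Tv); 36:C/T (Ti); 41:A/T (Tv).
Of the 11 differences, 7 transitions and 4 transversions over 44 sites: P = 7/44 = 0.159091, Q = 4/44 = 0.090909.
d = −0.5·ln(0.590909) − 0.25·ln(0.818182) = −0.5·(-0.526093) − 0.25·(-0.200670) = 0.3132.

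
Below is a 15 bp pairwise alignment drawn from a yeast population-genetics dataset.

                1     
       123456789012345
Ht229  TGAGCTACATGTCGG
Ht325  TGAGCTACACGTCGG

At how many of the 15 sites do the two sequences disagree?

A single mismatch occurs at site 10 (T→C).
That gives 1 mismatch out of 15 aligned sites, so the Hamming distance is 1.

1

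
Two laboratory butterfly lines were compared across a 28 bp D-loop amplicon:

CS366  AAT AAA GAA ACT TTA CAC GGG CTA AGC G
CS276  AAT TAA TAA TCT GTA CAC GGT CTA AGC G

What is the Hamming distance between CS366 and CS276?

Differing sites — 4:A/T; 7:G/T; 10:A/T; 13:T/G; 21:G/T.
That gives 5 mismatches out of 28 aligned sites, so the Hamming distance is 5.

5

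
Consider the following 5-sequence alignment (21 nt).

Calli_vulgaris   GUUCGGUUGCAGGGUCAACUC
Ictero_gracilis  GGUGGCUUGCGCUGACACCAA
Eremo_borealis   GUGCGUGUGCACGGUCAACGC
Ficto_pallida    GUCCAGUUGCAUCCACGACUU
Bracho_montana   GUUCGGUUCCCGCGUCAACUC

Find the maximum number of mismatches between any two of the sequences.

Pairwise Hamming distances:
  Calli_vulgaris vs Ictero_gracilis: 10
  Calli_vulgaris vs Eremo_borealis: 5
  Calli_vulgaris vs Ficto_pallida: 8
  Calli_vulgaris vs Bracho_montana: 3
  Ictero_gracilis vs Eremo_borealis: 11
  Ictero_gracilis vs Ficto_pallida: 13
  Ictero_gracilis vs Bracho_montana: 11
  Eremo_borealis vs Ficto_pallida: 11
  Eremo_borealis vs Bracho_montana: 8
  Ficto_pallida vs Bracho_montana: 9
The largest is 13, between Ictero_gracilis and Ficto_pallida.

13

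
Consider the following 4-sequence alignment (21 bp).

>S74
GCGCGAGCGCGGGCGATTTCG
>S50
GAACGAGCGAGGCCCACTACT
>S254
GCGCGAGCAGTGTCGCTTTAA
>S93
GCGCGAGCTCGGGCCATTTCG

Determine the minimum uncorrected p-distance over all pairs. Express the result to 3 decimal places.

Pairwise Hamming distances:
  S74 vs S50: 8
  S74 vs S254: 7
  S74 vs S93: 2
  S50 vs S254: 12
  S50 vs S93: 8
  S254 vs S93: 8
The smallest is 2 mismatches, between S74 and S93; p = 2/21 = 0.095.

0.095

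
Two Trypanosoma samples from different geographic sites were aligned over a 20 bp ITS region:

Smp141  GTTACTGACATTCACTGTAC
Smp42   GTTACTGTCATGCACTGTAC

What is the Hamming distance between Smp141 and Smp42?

The sequences differ at positions 8 (A/T), 12 (T/G).
That gives 2 mismatches out of 20 aligned sites, so the Hamming distance is 2.

2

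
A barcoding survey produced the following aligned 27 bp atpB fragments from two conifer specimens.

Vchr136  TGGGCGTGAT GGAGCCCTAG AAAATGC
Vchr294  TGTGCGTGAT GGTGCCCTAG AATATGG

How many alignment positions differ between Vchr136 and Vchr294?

4

Differing sites — 3:G/T; 13:A/T; 23:A/T; 27:C/G.
That gives 4 mismatches out of 27 aligned sites, so the Hamming distance is 4.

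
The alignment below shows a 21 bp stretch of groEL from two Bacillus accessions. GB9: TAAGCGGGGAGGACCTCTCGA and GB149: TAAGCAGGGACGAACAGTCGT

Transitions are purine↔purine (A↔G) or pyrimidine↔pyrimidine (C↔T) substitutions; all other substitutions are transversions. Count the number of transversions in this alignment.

5

Differing sites — 6:G/A (Ti); 11:G/C (Tv); 14:C/A (Tv); 16:T/A (Tv); 17:C/G (Tv); 21:A/T (Tv).
Of the 6 differences, 1 transition and 5 transversions, so the answer is 5.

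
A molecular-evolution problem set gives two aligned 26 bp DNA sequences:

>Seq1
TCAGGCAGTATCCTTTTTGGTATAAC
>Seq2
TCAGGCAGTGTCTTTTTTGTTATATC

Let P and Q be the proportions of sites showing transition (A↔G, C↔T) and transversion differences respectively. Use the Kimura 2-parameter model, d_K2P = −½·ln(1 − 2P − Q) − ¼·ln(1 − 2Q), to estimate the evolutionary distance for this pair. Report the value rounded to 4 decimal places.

Differing sites — 10:A/G (Ti); 13:C/T (Ti); 20:G/T (Tv); 25:A/T (Tv).
Of the 4 differences, 2 transitions and 2 transversions over 26 sites: P = 2/26 = 0.076923, Q = 2/26 = 0.076923.
d = −0.5·ln(0.769231) − 0.25·ln(0.846154) = −0.5·(-0.262364) − 0.25·(-0.167054) = 0.1729.

0.1729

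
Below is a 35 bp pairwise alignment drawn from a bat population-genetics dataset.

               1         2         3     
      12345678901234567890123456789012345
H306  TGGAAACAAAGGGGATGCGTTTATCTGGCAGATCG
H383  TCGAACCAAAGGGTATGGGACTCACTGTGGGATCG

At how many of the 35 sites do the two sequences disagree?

Differing sites — 2:G/C; 6:A/C; 14:G/T; 18:C/G; 20:T/A; 21:T/C; 23:A/C; 24:T/A; 28:G/T; 29:C/G; 30:A/G.
That gives 11 mismatches out of 35 aligned sites, so the Hamming distance is 11.

11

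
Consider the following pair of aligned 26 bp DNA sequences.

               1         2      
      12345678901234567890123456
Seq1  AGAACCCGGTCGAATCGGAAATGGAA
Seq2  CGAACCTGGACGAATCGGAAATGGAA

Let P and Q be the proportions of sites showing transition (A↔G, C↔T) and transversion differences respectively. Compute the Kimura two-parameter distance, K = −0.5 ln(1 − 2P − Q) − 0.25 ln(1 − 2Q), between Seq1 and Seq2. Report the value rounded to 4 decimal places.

The sequences differ at positions 1 (A/C, transversion), 7 (C/T, transition), 10 (T/A, transversion).
Of the 3 differences, 1 transition and 2 transversions over 26 sites: P = 1/26 = 0.038462, Q = 2/26 = 0.076923.
d = −0.5·ln(0.846153) − 0.25·ln(0.846154) = −0.5·(-0.167055) − 0.25·(-0.167054) = 0.1253.

0.1253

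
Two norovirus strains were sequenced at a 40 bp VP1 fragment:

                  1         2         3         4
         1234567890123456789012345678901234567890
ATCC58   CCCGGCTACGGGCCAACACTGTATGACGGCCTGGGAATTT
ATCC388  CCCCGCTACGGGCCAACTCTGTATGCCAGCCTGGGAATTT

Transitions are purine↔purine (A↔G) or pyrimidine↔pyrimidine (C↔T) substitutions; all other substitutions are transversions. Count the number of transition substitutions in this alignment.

Mismatches occur at site 4 (G/C, transversion), site 18 (A/T, transversion), site 26 (A/C, transversion), site 28 (G/A, transition).
Of the 4 differences, 1 transition and 3 transversions, so the answer is 1.

1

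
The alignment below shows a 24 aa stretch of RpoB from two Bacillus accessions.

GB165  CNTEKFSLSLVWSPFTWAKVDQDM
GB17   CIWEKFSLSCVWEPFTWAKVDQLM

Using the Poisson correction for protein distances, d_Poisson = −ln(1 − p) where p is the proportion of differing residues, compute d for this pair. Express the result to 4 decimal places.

0.2336

Differing sites — 2:N/I; 3:T/W; 10:L/C; 13:S/E; 23:D/L.
p = 5/24 = 0.208333.
d = −ln(1 − 0.208333) = −ln(0.791667) = 0.2336.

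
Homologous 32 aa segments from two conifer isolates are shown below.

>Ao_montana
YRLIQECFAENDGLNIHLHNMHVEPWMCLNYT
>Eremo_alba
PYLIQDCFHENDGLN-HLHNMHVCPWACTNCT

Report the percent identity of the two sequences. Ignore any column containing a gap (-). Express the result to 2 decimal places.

74.19%

Excluding the 1 gap column leaves 31 comparable sites.
Mismatches occur at site 1 (Y↔P), site 2 (R↔Y), site 6 (E↔D), site 9 (A↔H), site 24 (E↔C), site 27 (M↔A), site 29 (L↔T), site 31 (Y↔C).
23 of the 31 comparable sites match, so the percent identity is 23/31 × 100 = 74.19%.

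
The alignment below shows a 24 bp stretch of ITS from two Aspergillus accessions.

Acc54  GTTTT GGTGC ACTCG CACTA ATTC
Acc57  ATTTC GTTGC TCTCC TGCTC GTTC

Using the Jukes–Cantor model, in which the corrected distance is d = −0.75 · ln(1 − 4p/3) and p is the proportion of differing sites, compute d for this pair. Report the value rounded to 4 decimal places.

0.5199

Mismatches occur at site 1 (G/A), site 5 (T/C), site 7 (G/T), site 11 (A/T), site 15 (G/C), site 16 (C/T), site 17 (A/G), site 20 (A/C), site 21 (A/G).
p = 9/24 = 0.375000.
d = −0.75 · ln(1 − (4/3)·0.375000) = −0.75 · ln(0.500000) = −0.75 · (-0.693147) = 0.5199.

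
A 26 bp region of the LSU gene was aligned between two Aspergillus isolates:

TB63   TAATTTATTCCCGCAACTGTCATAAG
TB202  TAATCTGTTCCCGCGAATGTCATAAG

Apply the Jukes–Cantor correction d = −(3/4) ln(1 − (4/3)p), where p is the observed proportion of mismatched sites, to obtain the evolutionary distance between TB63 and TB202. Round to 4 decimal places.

Differing sites — 5:T/C; 7:A/G; 15:A/G; 17:C/A.
p = 4/26 = 0.153846.
d = −0.75 · ln(1 − (4/3)·0.153846) = −0.75 · ln(0.794872) = −0.75 · (-0.229574) = 0.1722.

0.1722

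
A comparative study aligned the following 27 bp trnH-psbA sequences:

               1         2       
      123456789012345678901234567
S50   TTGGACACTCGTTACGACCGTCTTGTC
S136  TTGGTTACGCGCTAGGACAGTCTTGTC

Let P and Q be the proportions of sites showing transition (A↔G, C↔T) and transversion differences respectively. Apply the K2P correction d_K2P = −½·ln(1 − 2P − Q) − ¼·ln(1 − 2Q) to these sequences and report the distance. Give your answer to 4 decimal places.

Differing sites — 5:A/T (Tv); 6:C/T (Ti); 9:T/G (Tv); 12:T/C (Ti); 15:C/G (Tv); 19:C/A (Tv).
Of the 6 differences, 2 transitions and 4 transversions over 27 sites: P = 2/27 = 0.074074, Q = 4/27 = 0.148148.
d = −0.5·ln(0.703704) − 0.25·ln(0.703704) = −0.5·(-0.351397) − 0.25·(-0.351397) = 0.2635.

0.2635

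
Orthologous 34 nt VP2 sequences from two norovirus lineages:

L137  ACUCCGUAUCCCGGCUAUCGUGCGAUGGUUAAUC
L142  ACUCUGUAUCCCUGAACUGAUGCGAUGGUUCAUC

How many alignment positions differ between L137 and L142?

Differing sites — 5:C/U; 13:G/U; 15:C/A; 16:U/A; 17:A/C; 19:C/G; 20:G/A; 31:A/C.
That gives 8 mismatches out of 34 aligned sites, so the Hamming distance is 8.

8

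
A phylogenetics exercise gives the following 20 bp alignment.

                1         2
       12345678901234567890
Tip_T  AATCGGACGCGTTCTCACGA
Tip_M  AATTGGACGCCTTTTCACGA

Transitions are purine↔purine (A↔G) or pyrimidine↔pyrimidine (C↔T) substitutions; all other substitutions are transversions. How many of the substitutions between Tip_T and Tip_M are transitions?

2

Mismatches occur at site 4 (C↔T, transition), site 11 (G↔C, transversion), site 14 (C↔T, transition).
Of the 3 differences, 2 transitions and 1 transversion, so the answer is 2.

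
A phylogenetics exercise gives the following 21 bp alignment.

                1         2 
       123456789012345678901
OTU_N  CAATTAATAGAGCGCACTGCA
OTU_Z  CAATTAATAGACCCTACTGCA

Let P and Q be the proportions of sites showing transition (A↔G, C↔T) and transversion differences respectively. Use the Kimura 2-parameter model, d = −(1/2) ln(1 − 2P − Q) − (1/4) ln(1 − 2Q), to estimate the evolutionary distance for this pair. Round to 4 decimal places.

0.1585

Mismatches occur at site 12 (G/C, transversion), site 14 (G/C, transversion), site 15 (C/T, transition).
Of the 3 differences, 1 transition and 2 transversions over 21 sites: P = 1/21 = 0.047619, Q = 2/21 = 0.095238.
d = −0.5·ln(0.809524) − 0.25·ln(0.809524) = −0.5·(-0.211309) − 0.25·(-0.211309) = 0.1585.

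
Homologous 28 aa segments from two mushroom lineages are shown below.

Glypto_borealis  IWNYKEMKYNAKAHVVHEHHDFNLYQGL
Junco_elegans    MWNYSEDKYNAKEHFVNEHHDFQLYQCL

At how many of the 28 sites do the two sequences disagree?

Mismatches occur at site 1 (I↔M), site 5 (K↔S), site 7 (M↔D), site 13 (A↔E), site 15 (V↔F), site 17 (H↔N), site 23 (N↔Q), site 27 (G↔C).
That gives 8 mismatches out of 28 aligned sites, so the Hamming distance is 8.

8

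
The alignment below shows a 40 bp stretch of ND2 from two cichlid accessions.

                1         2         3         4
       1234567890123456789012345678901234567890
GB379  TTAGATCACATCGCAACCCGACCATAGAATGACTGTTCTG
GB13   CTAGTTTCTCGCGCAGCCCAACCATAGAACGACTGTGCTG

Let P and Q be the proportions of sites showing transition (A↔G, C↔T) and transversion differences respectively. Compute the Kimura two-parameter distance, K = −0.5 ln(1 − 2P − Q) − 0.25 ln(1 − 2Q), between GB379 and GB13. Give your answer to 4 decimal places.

The sequences differ at positions 1 (T/C, transition), 5 (A/T, transversion), 7 (C/T, transition), 8 (A/C, transversion), 9 (C/T, transition), 10 (A/C, transversion), 11 (T/G, transversion), 16 (A/G, transition), 20 (G/A, transition), 30 (T/C, transition), 37 (T/G, transversion).
Of the 11 differences, 6 transitions and 5 transversions over 40 sites: P = 6/40 = 0.150000, Q = 5/40 = 0.125000.
d = −0.5·ln(0.575000) − 0.25·ln(0.750000) = −0.5·(-0.553385) − 0.25·(-0.287682) = 0.3486.

0.3486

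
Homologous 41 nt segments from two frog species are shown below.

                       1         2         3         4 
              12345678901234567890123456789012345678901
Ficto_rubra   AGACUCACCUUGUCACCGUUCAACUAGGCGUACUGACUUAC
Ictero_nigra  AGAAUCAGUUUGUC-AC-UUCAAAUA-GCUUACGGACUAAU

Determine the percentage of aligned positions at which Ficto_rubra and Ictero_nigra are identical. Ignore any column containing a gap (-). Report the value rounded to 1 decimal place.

Excluding the 3 gap columns leaves 38 comparable sites.
The sequences differ at positions 4 (C/A), 8 (C/G), 9 (C/U), 16 (C/A), 24 (C/A), 30 (G/U), 34 (U/G), 39 (U/A), 41 (C/U).
29 of the 38 comparable sites match, so the percent identity is 29/38 × 100 = 76.3%.

76.3%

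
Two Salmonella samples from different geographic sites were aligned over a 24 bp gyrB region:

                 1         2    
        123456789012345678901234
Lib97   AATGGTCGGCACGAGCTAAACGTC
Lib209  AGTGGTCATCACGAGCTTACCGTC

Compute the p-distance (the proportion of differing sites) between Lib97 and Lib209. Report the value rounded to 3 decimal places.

0.208

Differing sites — 2:A/G; 8:G/A; 9:G/T; 18:A/T; 20:A/C.
There are 5 differences over 24 sites, so p = 5/24 = 0.208.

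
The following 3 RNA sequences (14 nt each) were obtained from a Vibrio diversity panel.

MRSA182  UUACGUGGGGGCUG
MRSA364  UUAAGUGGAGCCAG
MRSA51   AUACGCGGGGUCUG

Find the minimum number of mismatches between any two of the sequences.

Pairwise Hamming distances:
  MRSA182 vs MRSA364: 4
  MRSA182 vs MRSA51: 3
  MRSA364 vs MRSA51: 6
The smallest is 3, between MRSA182 and MRSA51.

3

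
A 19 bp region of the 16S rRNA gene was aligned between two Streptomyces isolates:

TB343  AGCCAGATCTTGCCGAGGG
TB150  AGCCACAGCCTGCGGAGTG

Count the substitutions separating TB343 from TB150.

5

Mismatches occur at site 6 (G/C), site 8 (T/G), site 10 (T/C), site 14 (C/G), site 18 (G/T).
That gives 5 mismatches out of 19 aligned sites, so the Hamming distance is 5.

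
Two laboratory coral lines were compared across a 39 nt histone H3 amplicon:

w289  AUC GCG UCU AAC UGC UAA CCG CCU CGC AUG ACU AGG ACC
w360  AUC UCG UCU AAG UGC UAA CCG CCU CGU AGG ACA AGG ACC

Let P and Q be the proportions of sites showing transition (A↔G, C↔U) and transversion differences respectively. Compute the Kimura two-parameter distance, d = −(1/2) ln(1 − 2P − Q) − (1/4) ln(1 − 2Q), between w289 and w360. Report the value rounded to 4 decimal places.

0.1409

Differing sites — 4:G/U (Tv); 12:C/G (Tv); 27:C/U (Ti); 29:U/G (Tv); 33:U/A (Tv).
Of the 5 differences, 1 transition and 4 transversions over 39 sites: P = 1/39 = 0.025641, Q = 4/39 = 0.102564.
d = −0.5·ln(0.846154) − 0.25·ln(0.794872) = −0.5·(-0.167054) − 0.25·(-0.229574) = 0.1409.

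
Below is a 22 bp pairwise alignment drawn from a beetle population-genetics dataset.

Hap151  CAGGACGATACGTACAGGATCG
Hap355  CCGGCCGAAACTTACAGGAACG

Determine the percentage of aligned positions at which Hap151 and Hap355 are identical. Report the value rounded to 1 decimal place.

The sequences differ at positions 2 (A/C), 5 (A/C), 9 (T/A), 12 (G/T), 20 (T/A).
17 of the 22 sites match, so the percent identity is 17/22 × 100 = 77.3%.

77.3%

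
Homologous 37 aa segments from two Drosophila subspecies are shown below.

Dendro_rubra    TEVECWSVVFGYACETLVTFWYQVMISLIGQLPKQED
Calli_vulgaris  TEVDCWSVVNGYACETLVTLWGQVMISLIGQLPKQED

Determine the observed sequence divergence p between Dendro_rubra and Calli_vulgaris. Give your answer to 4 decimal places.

Differing sites — 4:E/D; 10:F/N; 20:F/L; 22:Y/G.
There are 4 differences over 37 sites, so p = 4/37 = 0.1081.

0.1081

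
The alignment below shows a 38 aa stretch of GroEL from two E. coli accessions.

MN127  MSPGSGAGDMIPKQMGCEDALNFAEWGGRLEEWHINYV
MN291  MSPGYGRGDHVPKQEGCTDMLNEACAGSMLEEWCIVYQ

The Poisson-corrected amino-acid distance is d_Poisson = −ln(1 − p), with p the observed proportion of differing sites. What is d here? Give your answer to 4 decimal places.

Differing sites — 5:S/Y; 7:A/R; 10:M/H; 11:I/V; 15:M/E; 18:E/T; 20:A/M; 23:F/E; 25:E/C; 26:W/A; 28:G/S; 29:R/M; 34:H/C; 36:N/V; 38:V/Q.
p = 15/38 = 0.394737.
d = −ln(1 − 0.394737) = −ln(0.605263) = 0.5021.

0.5021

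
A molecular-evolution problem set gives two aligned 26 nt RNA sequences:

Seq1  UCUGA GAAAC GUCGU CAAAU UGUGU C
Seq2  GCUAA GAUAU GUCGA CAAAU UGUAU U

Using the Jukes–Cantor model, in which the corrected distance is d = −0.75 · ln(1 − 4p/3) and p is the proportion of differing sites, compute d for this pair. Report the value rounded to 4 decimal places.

The sequences differ at positions 1 (U/G), 4 (G/A), 8 (A/U), 10 (C/U), 15 (U/A), 24 (G/A), 26 (C/U).
p = 7/26 = 0.269231.
d = −0.75 · ln(1 − (4/3)·0.269231) = −0.75 · ln(0.641025) = −0.75 · (-0.444687) = 0.3335.

0.3335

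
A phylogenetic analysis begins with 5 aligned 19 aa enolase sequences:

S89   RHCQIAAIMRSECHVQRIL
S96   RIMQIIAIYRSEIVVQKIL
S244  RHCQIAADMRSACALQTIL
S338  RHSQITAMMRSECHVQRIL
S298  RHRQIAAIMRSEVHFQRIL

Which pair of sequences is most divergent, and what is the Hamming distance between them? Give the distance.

Pairwise Hamming distances:
  S89 vs S96: 7
  S89 vs S244: 5
  S89 vs S338: 3
  S89 vs S298: 3
  S96 vs S244: 10
  S96 vs S338: 8
  S96 vs S298: 8
  S244 vs S338: 7
  S244 vs S298: 7
  S338 vs S298: 5
The largest is 10, between S96 and S244.

10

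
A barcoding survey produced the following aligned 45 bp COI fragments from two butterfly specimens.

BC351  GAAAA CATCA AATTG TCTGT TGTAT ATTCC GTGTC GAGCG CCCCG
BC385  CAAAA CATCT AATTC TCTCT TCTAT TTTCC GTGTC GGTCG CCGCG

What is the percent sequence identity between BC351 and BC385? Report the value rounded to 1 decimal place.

80.0%

Differing sites — 1:G/C; 10:A/T; 15:G/C; 19:G/C; 22:G/C; 26:A/T; 37:A/G; 38:G/T; 43:C/G.
36 of the 45 sites match, so the percent identity is 36/45 × 100 = 80.0%.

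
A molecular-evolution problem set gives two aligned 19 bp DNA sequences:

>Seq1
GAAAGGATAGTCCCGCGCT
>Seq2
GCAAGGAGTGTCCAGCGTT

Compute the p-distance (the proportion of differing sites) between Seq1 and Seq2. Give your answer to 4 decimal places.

Mismatches occur at site 2 (A→C), site 8 (T→G), site 9 (A→T), site 14 (C→A), site 18 (C→T).
There are 5 differences over 19 sites, so p = 5/19 = 0.2632.

0.2632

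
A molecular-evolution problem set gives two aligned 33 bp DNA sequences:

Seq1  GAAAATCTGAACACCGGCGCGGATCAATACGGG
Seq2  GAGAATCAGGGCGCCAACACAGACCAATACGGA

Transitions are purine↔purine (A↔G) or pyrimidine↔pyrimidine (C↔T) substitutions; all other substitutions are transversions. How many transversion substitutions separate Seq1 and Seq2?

1

The sequences differ at positions 3 (A/G, transition), 8 (T/A, transversion), 10 (A/G, transition), 11 (A/G, transition), 13 (A/G, transition), 16 (G/A, transition), 17 (G/A, transition), 19 (G/A, transition), 21 (G/A, transition), 24 (T/C, transition), 33 (G/A, transition).
Of the 11 differences, 10 transitions and 1 transversion, so the answer is 1.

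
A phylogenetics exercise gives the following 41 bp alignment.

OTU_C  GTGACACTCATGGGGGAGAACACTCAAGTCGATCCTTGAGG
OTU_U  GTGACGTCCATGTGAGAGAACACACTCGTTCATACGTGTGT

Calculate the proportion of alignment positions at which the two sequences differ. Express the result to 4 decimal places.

Mismatches occur at site 6 (A→G), site 7 (C→T), site 8 (T→C), site 13 (G→T), site 15 (G→A), site 24 (T→A), site 26 (A→T), site 27 (A→C), site 30 (C→T), site 31 (G→C), site 34 (C→A), site 36 (T→G), site 39 (A→T), site 41 (G→T).
There are 14 differences over 41 sites, so p = 14/41 = 0.3415.

0.3415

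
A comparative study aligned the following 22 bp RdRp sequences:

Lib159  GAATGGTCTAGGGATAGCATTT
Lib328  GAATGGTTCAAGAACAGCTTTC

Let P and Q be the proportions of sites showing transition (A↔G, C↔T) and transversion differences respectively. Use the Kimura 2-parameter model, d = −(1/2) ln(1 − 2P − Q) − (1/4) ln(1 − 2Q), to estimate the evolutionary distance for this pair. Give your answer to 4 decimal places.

Differing sites — 8:C/T (Ti); 9:T/C (Ti); 11:G/A (Ti); 13:G/A (Ti); 15:T/C (Ti); 19:A/T (Tv); 22:T/C (Ti).
Of the 7 differences, 6 transitions and 1 transversion over 22 sites: P = 6/22 = 0.272727, Q = 1/22 = 0.045455.
d = −0.5·ln(0.409091) − 0.25·ln(0.909090) = −0.5·(-0.893818) − 0.25·(-0.095311) = 0.4707.

0.4707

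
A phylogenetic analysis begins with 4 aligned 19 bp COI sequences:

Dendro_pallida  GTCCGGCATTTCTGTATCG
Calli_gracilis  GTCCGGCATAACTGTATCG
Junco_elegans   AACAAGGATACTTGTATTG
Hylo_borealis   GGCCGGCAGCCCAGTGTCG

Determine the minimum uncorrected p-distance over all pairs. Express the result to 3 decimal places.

0.105

Pairwise Hamming distances:
  Dendro_pallida vs Calli_gracilis: 2
  Dendro_pallida vs Junco_elegans: 9
  Dendro_pallida vs Hylo_borealis: 6
  Calli_gracilis vs Junco_elegans: 8
  Calli_gracilis vs Hylo_borealis: 6
  Junco_elegans vs Hylo_borealis: 11
The smallest is 2 mismatches, between Dendro_pallida and Calli_gracilis; p = 2/19 = 0.105.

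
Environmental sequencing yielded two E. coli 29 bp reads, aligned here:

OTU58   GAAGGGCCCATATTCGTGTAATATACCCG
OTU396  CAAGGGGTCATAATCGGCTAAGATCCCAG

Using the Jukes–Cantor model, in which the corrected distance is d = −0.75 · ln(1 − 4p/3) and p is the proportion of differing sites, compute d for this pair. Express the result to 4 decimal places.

Mismatches occur at site 1 (G→C), site 7 (C→G), site 8 (C→T), site 13 (T→A), site 17 (T→G), site 18 (G→C), site 22 (T→G), site 25 (A→C), site 28 (C→A).
p = 9/29 = 0.310345.
d = −0.75 · ln(1 − (4/3)·0.310345) = −0.75 · ln(0.586207) = −0.75 · (-0.534082) = 0.4006.

0.4006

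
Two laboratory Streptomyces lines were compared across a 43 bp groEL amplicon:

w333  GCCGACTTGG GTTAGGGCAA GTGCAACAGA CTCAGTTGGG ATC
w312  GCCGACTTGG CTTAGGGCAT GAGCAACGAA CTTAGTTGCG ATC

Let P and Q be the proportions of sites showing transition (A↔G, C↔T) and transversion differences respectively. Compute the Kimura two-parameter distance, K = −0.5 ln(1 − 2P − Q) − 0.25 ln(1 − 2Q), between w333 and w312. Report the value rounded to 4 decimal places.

Differing sites — 11:G/C (Tv); 20:A/T (Tv); 22:T/A (Tv); 28:A/G (Ti); 29:G/A (Ti); 33:C/T (Ti); 39:G/C (Tv).
Of the 7 differences, 3 transitions and 4 transversions over 43 sites: P = 3/43 = 0.069767, Q = 4/43 = 0.093023.
d = −0.5·ln(0.767443) − 0.25·ln(0.813954) = −0.5·(-0.264691) − 0.25·(-0.205851) = 0.1838.

0.1838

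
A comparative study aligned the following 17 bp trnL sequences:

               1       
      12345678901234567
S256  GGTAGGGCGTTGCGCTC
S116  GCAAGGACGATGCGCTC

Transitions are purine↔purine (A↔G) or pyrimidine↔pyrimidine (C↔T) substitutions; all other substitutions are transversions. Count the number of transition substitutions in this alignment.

1

Mismatches occur at site 2 (G↔C, transversion), site 3 (T↔A, transversion), site 7 (G↔A, transition), site 10 (T↔A, transversion).
Of the 4 differences, 1 transition and 3 transversions, so the answer is 1.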